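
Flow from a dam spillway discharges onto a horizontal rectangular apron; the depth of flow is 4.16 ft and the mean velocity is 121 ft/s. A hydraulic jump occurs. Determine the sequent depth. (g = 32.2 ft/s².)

y₂ = 59.5 ft

Fr₁ = V₁/√(g·y₁) = 121/√(32.2×4.16) = 10.5.
Bélanger equation: y₂/y₁ = ½[√(1 + 8Fr₁²) − 1] = ½[√875.4 − 1] = 14.3.
y₂ = 14.3 × 4.16 = 59.5 ft.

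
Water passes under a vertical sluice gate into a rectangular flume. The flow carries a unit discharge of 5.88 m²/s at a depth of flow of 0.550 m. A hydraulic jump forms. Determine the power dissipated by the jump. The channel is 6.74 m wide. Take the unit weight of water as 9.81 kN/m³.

P = 1127 kW

V₁ = q/y₁ = 5.88/0.550 = 10.7 m/s. Fr₁ = V₁/√(g·y₁) = 10.7/√(9.81×0.550) = 4.60.
Conjugate-depth relation: y₂/y₁ = ½[√(1 + 8Fr₁²) − 1] = ½[√170.5 − 1] = 6.03.
y₂ = 6.03 × 0.550 = 3.32 m.
Head loss: ΔE = (y₂ − y₁)³/(4y₁y₂) = (3.32 − 0.550)³/(4×0.550×3.32) = 21.2/7.29 = 2.90 m.
Q = q·b = 5.88 × 6.74 = 39.6 m³/s. P = γ·Q·ΔE = 9.81 × 39.6 × 2.90 = 1127 kW.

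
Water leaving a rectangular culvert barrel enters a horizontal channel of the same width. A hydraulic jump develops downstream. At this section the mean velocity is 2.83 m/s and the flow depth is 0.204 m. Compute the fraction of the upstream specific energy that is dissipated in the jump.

ΔE/E₁ = 0.0909 (9.09%)

Fr₁ = V₁/√(g·y₁) = 2.83/√(9.81×0.204) = 2.00.
By Bélanger, y₂/y₁ = ½[√(1 + 8Fr₁²) − 1] = ½[√33.02 − 1] = 2.37.
y₂ = 2.37 × 0.204 = 0.484 m.
E₁ = y₁ + V₁²/2g = 0.612 m. ΔE = (y₂ − y₁)³/(4y₁y₂) = 0.0556 m. ΔE/E₁ = 0.0556/0.612 = 0.0909.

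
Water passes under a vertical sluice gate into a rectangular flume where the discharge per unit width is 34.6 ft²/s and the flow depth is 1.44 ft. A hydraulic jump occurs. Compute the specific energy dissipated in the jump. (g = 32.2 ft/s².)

V₁ = q/y₁ = 34.6/1.44 = 24.0 ft/s. Fr₁ = V₁/√(g·y₁) = 24.0/√(32.2×1.44) = 3.53.
By Bélanger, y₂/y₁ = ½[√(1 + 8Fr₁²) − 1] = ½[√100.6 − 1] = 4.52.
y₂ = 4.52 × 1.44 = 6.50 ft.
Head loss: ΔE = (y₂ − y₁)³/(4y₁y₂) = (6.50 − 1.44)³/(4×1.44×6.50) = 130/37.5 = 3.46 ft.

ΔE = 3.46 ft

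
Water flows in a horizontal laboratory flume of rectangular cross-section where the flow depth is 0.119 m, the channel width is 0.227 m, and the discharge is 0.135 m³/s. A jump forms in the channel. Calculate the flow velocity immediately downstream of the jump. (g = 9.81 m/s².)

V₂ = 0.825 m/s

q = Q/b = 0.135/0.227 = 0.595 m²/s; V₁ = q/y₁ = 5.00 m/s. Fr₁ = V₁/√(g·y₁) = 4.63.
From the momentum equation for a rectangular channel, y₂/y₁ = ½[√(1 + 8Fr₁²) − 1] = ½[√172.2 − 1] = 6.06.
y₂ = 6.06 × 0.119 = 0.721 m.
V₂ = q/y₂ = 0.595/0.721 = 0.825 m/s.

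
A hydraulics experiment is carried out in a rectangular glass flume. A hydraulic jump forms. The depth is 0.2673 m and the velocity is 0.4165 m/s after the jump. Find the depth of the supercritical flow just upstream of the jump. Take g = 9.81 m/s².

y₁ = 0.03162 m

Fr₂ = V₂/√(g·y₂) = 0.4165/√(9.81×0.2673) = 0.2572.
From the momentum equation (using Fr₂), y₁/y₂ = ½[√(1 + 8Fr₂²) − 1] = ½[√1.5292 − 1] = 0.1183.
y₁ = 0.1183 × 0.2673 = 0.03162 m.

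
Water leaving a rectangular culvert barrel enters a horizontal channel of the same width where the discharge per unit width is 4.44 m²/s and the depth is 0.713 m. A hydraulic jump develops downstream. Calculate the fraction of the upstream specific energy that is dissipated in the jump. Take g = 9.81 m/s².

V₁ = q/y₁ = 4.44/0.713 = 6.23 m/s. Fr₁ = V₁/√(g·y₁) = 6.23/√(9.81×0.713) = 2.35.
Bélanger equation: y₂/y₁ = ½[√(1 + 8Fr₁²) − 1] = ½[√45.35 − 1] = 2.87.
y₂ = 2.87 × 0.713 = 2.04 m.
E₁ = y₁ + V₁²/2g = 2.69 m. ΔE = (y₂ − y₁)³/(4y₁y₂) = 0.405 m. ΔE/E₁ = 0.405/2.69 = 0.150.

ΔE/E₁ = 0.150 (15.0%)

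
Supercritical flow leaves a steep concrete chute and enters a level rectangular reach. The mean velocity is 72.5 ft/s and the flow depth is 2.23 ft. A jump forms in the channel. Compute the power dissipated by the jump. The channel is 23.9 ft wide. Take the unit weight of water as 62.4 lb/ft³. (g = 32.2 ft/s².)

P = 25143 hp

Fr₁ = V₁/√(g·y₁) = 72.5/√(32.2×2.23) = 8.56.
Bélanger equation: y₂/y₁ = ½[√(1 + 8Fr₁²) − 1] = ½[√586.6 − 1] = 11.6.
y₂ = 11.6 × 2.23 = 25.9 ft.
q = V₁·y₁ = 72.5 × 2.23 = 162 ft²/s. V₂ = q/y₂ = 162/25.9 = 6.24 ft/s. E₁ = y₁ + V₁²/2g = 83.8 ft; E₂ = y₂ + V₂²/2g = 26.5 ft. ΔE = E₁ − E₂ = 57.4 ft.
Q = q·b = 162 × 23.9 = 3864 cfs. P = γ·Q·ΔE/550 = 62.4 × 3864 × 57.4 / 550 = 25143 hp.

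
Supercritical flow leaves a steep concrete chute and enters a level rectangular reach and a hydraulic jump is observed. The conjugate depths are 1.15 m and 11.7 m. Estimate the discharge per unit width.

For a rectangular channel the momentum equation gives q² = ½·g·y₁·y₂·(y₁ + y₂) = ½×9.81×1.15×11.7×12.8 = 848.
q = √848 = 29.1 m²/s.

q = 29.1 m²/s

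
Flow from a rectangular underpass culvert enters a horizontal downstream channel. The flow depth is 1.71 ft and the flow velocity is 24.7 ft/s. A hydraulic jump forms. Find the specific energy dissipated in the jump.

Fr₁ = V₁/√(g·y₁) = 24.7/√(32.2×1.71) = 3.33.
From the momentum equation for a rectangular channel, y₂/y₁ = ½[√(1 + 8Fr₁²) − 1] = ½[√89.64 − 1] = 4.23.
y₂ = 4.23 × 1.71 = 7.24 ft.
Head loss: ΔE = (y₂ − y₁)³/(4y₁y₂) = (7.24 − 1.71)³/(4×1.71×7.24) = 169/49.5 = 3.41 ft.

ΔE = 3.41 ft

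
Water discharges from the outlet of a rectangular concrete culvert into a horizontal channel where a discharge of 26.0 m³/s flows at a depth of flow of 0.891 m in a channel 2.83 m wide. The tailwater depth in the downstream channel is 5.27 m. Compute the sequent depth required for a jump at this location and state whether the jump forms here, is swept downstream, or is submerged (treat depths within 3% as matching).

q = Q/b = 26.0/2.83 = 9.19 m²/s; V₁ = q/y₁ = 10.3 m/s. Fr₁ = V₁/√(g·y₁) = 3.49.
Sequent-depth ratio: y₂/y₁ = ½[√(1 + 8Fr₁²) − 1] = ½[√98.31 − 1] = 4.46.
y₂ = 4.46 × 0.891 = 3.97 m.
Tailwater y_tw = 5.27 m: y_tw > y₂, so the jump is submerged.

y₂ = 3.97 m; the jump is submerged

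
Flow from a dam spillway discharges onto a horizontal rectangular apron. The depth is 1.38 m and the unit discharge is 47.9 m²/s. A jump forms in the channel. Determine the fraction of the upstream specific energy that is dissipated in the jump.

V₁ = q/y₁ = 47.9/1.38 = 34.7 m/s. Fr₁ = V₁/√(g·y₁) = 34.7/√(9.81×1.38) = 9.43.
Bélanger equation: y₂/y₁ = ½[√(1 + 8Fr₁²) − 1] = ½[√713.0 − 1] = 12.9.
y₂ = 12.9 × 1.38 = 17.7 m.
E₁ = y₁ + V₁²/2g = 62.8 m. ΔE = (y₂ − y₁)³/(4y₁y₂) = 44.7 m. ΔE/E₁ = 44.7/62.8 = 0.712.

ΔE/E₁ = 0.712 (71.2%)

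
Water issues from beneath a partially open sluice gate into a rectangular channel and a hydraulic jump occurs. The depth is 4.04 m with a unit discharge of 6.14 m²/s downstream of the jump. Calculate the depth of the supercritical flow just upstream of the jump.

y₁ = 0.426 m

V₂ = q/y₂ = 6.14/4.04 = 1.52 m/s; Fr₂ = V₂/√(g·y₂) = 0.241.
Applying the sequent-depth relation in reverse, y₁/y₂ = ½[√(1 + 8Fr₂²) − 1] = ½[√1.466 − 1] = 0.105.
y₁ = 0.105 × 4.04 = 0.426 m.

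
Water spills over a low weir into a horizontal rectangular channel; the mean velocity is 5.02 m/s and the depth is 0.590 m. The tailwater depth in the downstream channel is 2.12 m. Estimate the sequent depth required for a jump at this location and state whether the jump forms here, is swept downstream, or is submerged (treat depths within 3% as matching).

y₂ = 1.47 m; the jump is submerged

Fr₁ = V₁/√(g·y₁) = 5.02/√(9.81×0.590) = 2.09.
From the momentum equation for a rectangular channel, y₂/y₁ = ½[√(1 + 8Fr₁²) − 1] = ½[√35.83 − 1] = 2.49.
y₂ = 2.49 × 0.590 = 1.47 m.
Tailwater y_tw = 2.12 m: y_tw > y₂, so the jump is submerged.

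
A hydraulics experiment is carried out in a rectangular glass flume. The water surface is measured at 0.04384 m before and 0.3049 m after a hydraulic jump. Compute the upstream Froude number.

For a rectangular channel the momentum equation gives q² = ½·g·y₁·y₂·(y₁ + y₂) = ½×9.81×0.04384×0.3049×0.3487 = 0.02286.
q = √0.02286 = 0.1512 m²/s.
V₁ = q/y₁ = 3.449 m/s; Fr₁ = V₁/√(g·y₁) = 5.259.

Fr₁ = 5.259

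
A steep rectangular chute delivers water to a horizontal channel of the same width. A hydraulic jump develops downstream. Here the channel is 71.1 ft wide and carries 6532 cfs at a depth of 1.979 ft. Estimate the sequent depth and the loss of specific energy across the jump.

y₂ = 15.32 ft; ΔE = 19.57 ft

q = Q/b = 6532/71.1 = 91.87 ft²/s; V₁ = q/y₁ = 46.42 ft/s. Fr₁ = V₁/√(g·y₁) = 5.815.
Sequent-depth ratio: y₂/y₁ = ½[√(1 + 8Fr₁²) − 1] = ½[√271.55 − 1] = 7.739.
y₂ = 7.739 × 1.979 = 15.32 ft.
V₂ = q/y₂ = 91.87/15.32 = 5.998 ft/s. E₁ = y₁ + V₁²/2g = 35.44 ft; E₂ = y₂ + V₂²/2g = 15.87 ft. ΔE = E₁ − E₂ = 19.57 ft.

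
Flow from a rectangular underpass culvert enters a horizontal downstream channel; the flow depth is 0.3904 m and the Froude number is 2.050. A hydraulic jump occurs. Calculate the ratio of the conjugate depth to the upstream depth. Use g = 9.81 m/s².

Fr₁ = 2.050 (given).
By Bélanger, y₂/y₁ = ½[√(1 + 8Fr₁²) − 1] = ½[√34.620 − 1] = 2.442.

y₂/y₁ = 2.442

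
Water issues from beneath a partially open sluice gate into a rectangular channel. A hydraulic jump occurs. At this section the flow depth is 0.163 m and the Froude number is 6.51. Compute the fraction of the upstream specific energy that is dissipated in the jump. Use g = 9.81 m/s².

Fr₁ = 6.51 (given).
By Bélanger, y₂/y₁ = ½[√(1 + 8Fr₁²) − 1] = ½[√340.0 − 1] = 8.72.
y₂ = 8.72 × 0.163 = 1.42 m.
E₁ = y₁(1 + Fr₁²/2) = 0.163×(1 + 6.51²/2) = 3.62 m. ΔE = (y₂ − y₁)³/(4y₁y₂) = 2.15 m. ΔE/E₁ = 2.15/3.62 = 0.594.

ΔE/E₁ = 0.594 (59.4%)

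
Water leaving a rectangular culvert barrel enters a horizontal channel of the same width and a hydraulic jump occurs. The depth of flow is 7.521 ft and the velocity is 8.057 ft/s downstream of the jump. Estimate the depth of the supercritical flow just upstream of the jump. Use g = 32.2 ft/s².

y₁ = 2.908 ft

Fr₂ = V₂/√(g·y₂) = 8.057/√(32.2×7.521) = 0.5177.
From the momentum equation (using Fr₂), y₁/y₂ = ½[√(1 + 8Fr₂²) − 1] = ½[√3.1444 − 1] = 0.3866.
y₁ = 0.3866 × 7.521 = 2.908 ft.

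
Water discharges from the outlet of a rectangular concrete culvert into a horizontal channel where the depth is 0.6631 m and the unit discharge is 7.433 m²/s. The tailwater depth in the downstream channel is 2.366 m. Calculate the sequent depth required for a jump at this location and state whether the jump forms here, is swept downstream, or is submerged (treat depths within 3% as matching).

y₂ = 3.803 m; the jump is swept downstream

V₁ = q/y₁ = 7.433/0.6631 = 11.21 m/s. Fr₁ = V₁/√(g·y₁) = 11.21/√(9.81×0.6631) = 4.395.
By Bélanger, y₂/y₁ = ½[√(1 + 8Fr₁²) − 1] = ½[√155.53 − 1] = 5.736.
y₂ = 5.736 × 0.6631 = 3.803 m.
Tailwater y_tw = 2.366 m: y_tw < y₂, so the jump is swept downstream.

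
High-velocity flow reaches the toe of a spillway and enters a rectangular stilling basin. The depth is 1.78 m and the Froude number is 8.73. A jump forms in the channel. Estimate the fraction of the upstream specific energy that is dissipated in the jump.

ΔE/E₁ = 0.690 (69.0%)

Fr₁ = 8.73 (given).
Sequent-depth ratio: y₂/y₁ = ½[√(1 + 8Fr₁²) − 1] = ½[√610.7 − 1] = 11.9.
y₂ = 11.9 × 1.78 = 21.1 m.
E₁ = y₁(1 + Fr₁²/2) = 1.78×(1 + 8.73²/2) = 69.6 m. ΔE = (y₂ − y₁)³/(4y₁y₂) = 48.0 m. ΔE/E₁ = 48.0/69.6 = 0.690.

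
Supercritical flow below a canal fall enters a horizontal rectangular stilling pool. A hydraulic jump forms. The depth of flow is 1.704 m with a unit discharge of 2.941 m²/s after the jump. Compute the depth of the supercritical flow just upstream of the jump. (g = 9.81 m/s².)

V₂ = q/y₂ = 2.941/1.704 = 1.726 m/s; Fr₂ = V₂/√(g·y₂) = 0.4221.
From the momentum equation (using Fr₂), y₁/y₂ = ½[√(1 + 8Fr₂²) − 1] = ½[√2.4256 − 1] = 0.2787.
y₁ = 0.2787 × 1.704 = 0.4749 m.

y₁ = 0.4749 m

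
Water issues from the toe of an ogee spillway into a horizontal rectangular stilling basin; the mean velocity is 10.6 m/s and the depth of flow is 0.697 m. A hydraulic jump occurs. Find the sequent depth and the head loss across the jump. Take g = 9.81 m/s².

Fr₁ = V₁/√(g·y₁) = 10.6/√(9.81×0.697) = 4.05.
By Bélanger, y₂/y₁ = ½[√(1 + 8Fr₁²) − 1] = ½[√132.5 − 1] = 5.25.
y₂ = 5.25 × 0.697 = 3.66 m.
q = V₁·y₁ = 10.6 × 0.697 = 7.39 m²/s. V₂ = q/y₂ = 7.39/3.66 = 2.02 m/s. E₁ = y₁ + V₁²/2g = 6.42 m; E₂ = y₂ + V₂²/2g = 3.87 m. ΔE = E₁ − E₂ = 2.55 m.

y₂ = 3.66 m; ΔE = 2.55 m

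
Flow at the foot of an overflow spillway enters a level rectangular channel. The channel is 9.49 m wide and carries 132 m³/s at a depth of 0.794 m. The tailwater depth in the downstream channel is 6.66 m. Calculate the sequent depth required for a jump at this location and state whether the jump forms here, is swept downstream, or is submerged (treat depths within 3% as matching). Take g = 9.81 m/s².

q = Q/b = 132/9.49 = 13.9 m²/s; V₁ = q/y₁ = 17.5 m/s. Fr₁ = V₁/√(g·y₁) = 6.28.
Bélanger equation: y₂/y₁ = ½[√(1 + 8Fr₁²) − 1] = ½[√316.2 − 1] = 8.39.
y₂ = 8.39 × 0.794 = 6.66 m.
Tailwater y_tw = 6.66 m: y_tw ≈ y₂, so the jump forms here.

y₂ = 6.66 m; the jump forms here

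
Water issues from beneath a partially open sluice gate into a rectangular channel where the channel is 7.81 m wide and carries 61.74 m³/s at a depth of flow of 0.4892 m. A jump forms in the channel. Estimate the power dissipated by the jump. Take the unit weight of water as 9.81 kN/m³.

P = 5330 kW

q = Q/b = 61.74/7.81 = 7.905 m²/s; V₁ = q/y₁ = 16.16 m/s. Fr₁ = V₁/√(g·y₁) = 7.377.
Conjugate-depth relation: y₂/y₁ = ½[√(1 + 8Fr₁²) − 1] = ½[√436.30 − 1] = 9.944.
y₂ = 9.944 × 0.4892 = 4.865 m.
V₂ = q/y₂ = 7.905/4.865 = 1.625 m/s. E₁ = y₁ + V₁²/2g = 13.80 m; E₂ = y₂ + V₂²/2g = 4.999 m. ΔE = E₁ − E₂ = 8.799 m.
P = γ·Q·ΔE = 9.81 × 61.74 × 8.799 = 5330 kW.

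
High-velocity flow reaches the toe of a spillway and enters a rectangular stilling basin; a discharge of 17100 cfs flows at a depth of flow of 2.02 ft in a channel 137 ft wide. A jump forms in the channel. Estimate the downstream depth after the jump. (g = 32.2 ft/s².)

q = Q/b = 17100/137 = 125 ft²/s; V₁ = q/y₁ = 61.8 ft/s. Fr₁ = V₁/√(g·y₁) = 7.66.
From the momentum equation for a rectangular channel, y₂/y₁ = ½[√(1 + 8Fr₁²) − 1] = ½[√470.6 − 1] = 10.3.
y₂ = 10.3 × 2.02 = 20.9 ft.

y₂ = 20.9 ft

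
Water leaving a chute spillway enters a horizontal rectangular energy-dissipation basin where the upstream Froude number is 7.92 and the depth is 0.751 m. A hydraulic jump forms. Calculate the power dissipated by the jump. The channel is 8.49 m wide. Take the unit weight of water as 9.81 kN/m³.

P = 21588 kW

Fr₁ = 7.92 (given).
By Bélanger, y₂/y₁ = ½[√(1 + 8Fr₁²) − 1] = ½[√502.8 − 1] = 10.7.
y₂ = 10.7 × 0.751 = 8.04 m.
V₁ = Fr₁·√(g·y₁) = 7.92×√(9.81×0.751) = 21.5 m/s; q = V₁·y₁ = 16.1 m²/s. V₂ = q/y₂ = 16.1/8.04 = 2.01 m/s. E₁ = y₁ + V₁²/2g = 24.3 m; E₂ = y₂ + V₂²/2g = 8.25 m. ΔE = E₁ − E₂ = 16.1 m.
Q = q·b = 16.1 × 8.49 = 137 m³/s. P = γ·Q·ΔE = 9.81 × 137 × 16.1 = 21588 kW.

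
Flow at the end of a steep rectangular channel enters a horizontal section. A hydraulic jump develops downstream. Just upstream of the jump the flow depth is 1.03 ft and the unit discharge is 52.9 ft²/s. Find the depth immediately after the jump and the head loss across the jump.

y₂ = 12.5 ft; ΔE = 29.2 ft

V₁ = q/y₁ = 52.9/1.03 = 51.4 ft/s. Fr₁ = V₁/√(g·y₁) = 51.4/√(32.2×1.03) = 8.92.
Sequent-depth ratio: y₂/y₁ = ½[√(1 + 8Fr₁²) − 1] = ½[√637.3 − 1] = 12.1.
y₂ = 12.1 × 1.03 = 12.5 ft.
V₂ = q/y₂ = 52.9/12.5 = 4.24 ft/s. E₁ = y₁ + V₁²/2g = 42.0 ft; E₂ = y₂ + V₂²/2g = 12.8 ft. ΔE = E₁ − E₂ = 29.2 ft.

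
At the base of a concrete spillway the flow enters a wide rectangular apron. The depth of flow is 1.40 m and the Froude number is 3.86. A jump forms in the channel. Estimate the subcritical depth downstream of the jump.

y₂ = 6.97 m

Fr₁ = 3.86 (given).
Conjugate-depth relation: y₂/y₁ = ½[√(1 + 8Fr₁²) − 1] = ½[√120.2 − 1] = 4.98.
y₂ = 4.98 × 1.40 = 6.97 m.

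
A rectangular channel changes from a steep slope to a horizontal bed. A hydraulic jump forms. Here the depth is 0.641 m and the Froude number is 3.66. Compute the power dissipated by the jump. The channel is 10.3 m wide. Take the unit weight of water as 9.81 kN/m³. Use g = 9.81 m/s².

P = 1027 kW

Fr₁ = 3.66 (given).
By Bélanger, y₂/y₁ = ½[√(1 + 8Fr₁²) − 1] = ½[√108.2 − 1] = 4.70.
y₂ = 4.70 × 0.641 = 3.01 m.
V₁ = Fr₁·√(g·y₁) = 3.66×√(9.81×0.641) = 9.18 m/s; q = V₁·y₁ = 5.88 m²/s. V₂ = q/y₂ = 5.88/3.01 = 1.95 m/s. E₁ = y₁ + V₁²/2g = 4.93 m; E₂ = y₂ + V₂²/2g = 3.21 m. ΔE = E₁ − E₂ = 1.73 m.
Q = q·b = 5.88 × 10.3 = 60.6 m³/s. P = γ·Q·ΔE = 9.81 × 60.6 × 1.73 = 1027 kW.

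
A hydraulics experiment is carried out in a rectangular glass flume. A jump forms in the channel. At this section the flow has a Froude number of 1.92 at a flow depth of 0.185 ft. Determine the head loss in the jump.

Fr₁ = 1.92 (given).
From the momentum equation for a rectangular channel, y₂/y₁ = ½[√(1 + 8Fr₁²) − 1] = ½[√30.49 − 1] = 2.26.
y₂ = 2.26 × 0.185 = 0.418 ft.
V₁ = Fr₁·√(g·y₁) = 1.92×√(32.2×0.185) = 4.69 ft/s; q = V₁·y₁ = 0.867 ft²/s. V₂ = q/y₂ = 0.867/0.418 = 2.07 ft/s. E₁ = y₁ + V₁²/2g = 0.526 ft; E₂ = y₂ + V₂²/2g = 0.485 ft. ΔE = E₁ − E₂ = 0.0410 ft.

ΔE = 0.0410 ft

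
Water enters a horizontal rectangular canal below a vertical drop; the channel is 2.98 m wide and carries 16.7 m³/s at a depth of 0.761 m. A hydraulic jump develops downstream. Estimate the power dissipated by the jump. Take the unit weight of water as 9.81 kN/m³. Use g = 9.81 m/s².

P = 120 kW

q = Q/b = 16.7/2.98 = 5.60 m²/s; V₁ = q/y₁ = 7.36 m/s. Fr₁ = V₁/√(g·y₁) = 2.70.
Sequent-depth ratio: y₂/y₁ = ½[√(1 + 8Fr₁²) − 1] = ½[√59.11 − 1] = 3.34.
y₂ = 3.34 × 0.761 = 2.54 m.
V₂ = q/y₂ = 5.60/2.54 = 2.20 m/s. E₁ = y₁ + V₁²/2g = 3.52 m; E₂ = y₂ + V₂²/2g = 2.79 m. ΔE = E₁ − E₂ = 0.733 m.
P = γ·Q·ΔE = 9.81 × 16.7 × 0.733 = 120 kW.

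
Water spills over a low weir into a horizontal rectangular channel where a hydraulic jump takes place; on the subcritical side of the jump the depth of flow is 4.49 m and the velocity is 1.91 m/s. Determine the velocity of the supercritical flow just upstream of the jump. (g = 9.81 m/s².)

Fr₂ = V₂/√(g·y₂) = 1.91/√(9.81×4.49) = 0.288.
The Bélanger relation is symmetric: y₁/y₂ = ½[√(1 + 8Fr₂²) − 1] = ½[√1.663 − 1] = 0.145.
y₁ = 0.145 × 4.49 = 0.650 m.
V₁ = q/y₁ = 8.58/0.650 = 13.2 m/s.

V₁ = 13.2 m/s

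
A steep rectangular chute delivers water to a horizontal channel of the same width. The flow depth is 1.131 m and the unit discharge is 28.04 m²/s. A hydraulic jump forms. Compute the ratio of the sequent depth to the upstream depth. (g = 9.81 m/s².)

y₂/y₁ = 10.04

V₁ = q/y₁ = 28.04/1.131 = 24.79 m/s. Fr₁ = V₁/√(g·y₁) = 24.79/√(9.81×1.131) = 7.443.
Conjugate-depth relation: y₂/y₁ = ½[√(1 + 8Fr₁²) − 1] = ½[√444.19 − 1] = 10.04.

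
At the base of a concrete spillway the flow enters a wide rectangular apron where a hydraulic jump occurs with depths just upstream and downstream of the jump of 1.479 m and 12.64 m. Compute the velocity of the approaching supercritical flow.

V₁ = 24.33 m/s

For a rectangular channel the momentum equation gives q² = ½·g·y₁·y₂·(y₁ + y₂) = ½×9.81×1.479×12.64×14.12 = 1295.
q = √1295 = 35.98 m²/s.
V₁ = q/y₁ = 35.98/1.479 = 24.33 m/s.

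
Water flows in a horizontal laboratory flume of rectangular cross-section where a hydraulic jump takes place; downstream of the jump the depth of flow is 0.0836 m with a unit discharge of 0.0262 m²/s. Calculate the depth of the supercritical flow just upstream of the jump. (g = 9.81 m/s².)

y₁ = 0.0167 m

V₂ = q/y₂ = 0.0262/0.0836 = 0.313 m/s; Fr₂ = V₂/√(g·y₂) = 0.346.
From the momentum equation (using Fr₂), y₁/y₂ = ½[√(1 + 8Fr₂²) − 1] = ½[√1.958 − 1] = 0.200.
y₁ = 0.200 × 0.0836 = 0.0167 m.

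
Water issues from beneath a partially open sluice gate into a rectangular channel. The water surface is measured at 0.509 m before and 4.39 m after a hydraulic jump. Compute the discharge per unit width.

For a rectangular channel the momentum equation gives q² = ½·g·y₁·y₂·(y₁ + y₂) = ½×9.81×0.509×4.39×4.90 = 53.7.
q = √53.7 = 7.33 m²/s.

q = 7.33 m²/s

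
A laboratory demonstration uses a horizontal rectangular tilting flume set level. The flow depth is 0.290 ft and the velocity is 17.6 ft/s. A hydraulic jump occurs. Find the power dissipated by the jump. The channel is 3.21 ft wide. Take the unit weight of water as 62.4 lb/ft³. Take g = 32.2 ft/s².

P = 5.20 hp

Fr₁ = V₁/√(g·y₁) = 17.6/√(32.2×0.290) = 5.76.
By Bélanger, y₂/y₁ = ½[√(1 + 8Fr₁²) − 1] = ½[√266.4 − 1] = 7.66.
y₂ = 7.66 × 0.290 = 2.22 ft.
q = V₁·y₁ = 17.6 × 0.290 = 5.10 ft²/s. V₂ = q/y₂ = 5.10/2.22 = 2.30 ft/s. E₁ = y₁ + V₁²/2g = 5.10 ft; E₂ = y₂ + V₂²/2g = 2.30 ft. ΔE = E₁ − E₂ = 2.80 ft.
Q = q·b = 5.10 × 3.21 = 16.4 cfs. P = γ·Q·ΔE/550 = 62.4 × 16.4 × 2.80 / 550 = 5.20 hp.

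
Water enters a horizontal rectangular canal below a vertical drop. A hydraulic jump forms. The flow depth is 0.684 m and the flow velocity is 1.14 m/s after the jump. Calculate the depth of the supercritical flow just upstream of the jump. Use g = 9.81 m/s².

Fr₂ = V₂/√(g·y₂) = 1.14/√(9.81×0.684) = 0.440.
From the momentum equation (using Fr₂), y₁/y₂ = ½[√(1 + 8Fr₂²) − 1] = ½[√2.549 − 1] = 0.298.
y₁ = 0.298 × 0.684 = 0.204 m.

y₁ = 0.204 m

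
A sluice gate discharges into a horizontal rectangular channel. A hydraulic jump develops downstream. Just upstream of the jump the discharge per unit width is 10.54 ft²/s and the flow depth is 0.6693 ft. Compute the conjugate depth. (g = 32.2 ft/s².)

y₂ = 2.894 ft

V₁ = q/y₁ = 10.54/0.6693 = 15.75 ft/s. Fr₁ = V₁/√(g·y₁) = 15.75/√(32.2×0.6693) = 3.392.
Sequent-depth ratio: y₂/y₁ = ½[√(1 + 8Fr₁²) − 1] = ½[√93.056 − 1] = 4.323.
y₂ = 4.323 × 0.6693 = 2.894 ft.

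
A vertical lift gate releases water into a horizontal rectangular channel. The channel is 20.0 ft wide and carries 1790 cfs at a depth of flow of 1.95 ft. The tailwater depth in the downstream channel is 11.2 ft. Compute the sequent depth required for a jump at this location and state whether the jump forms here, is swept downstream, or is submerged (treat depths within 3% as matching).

q = Q/b = 1790/20.0 = 89.5 ft²/s; V₁ = q/y₁ = 45.9 ft/s. Fr₁ = V₁/√(g·y₁) = 5.79.
By Bélanger, y₂/y₁ = ½[√(1 + 8Fr₁²) − 1] = ½[√269.4 − 1] = 7.71.
y₂ = 7.71 × 1.95 = 15.0 ft.
Tailwater y_tw = 11.2 ft: y_tw < y₂, so the jump is swept downstream.

y₂ = 15.0 ft; the jump is swept downstream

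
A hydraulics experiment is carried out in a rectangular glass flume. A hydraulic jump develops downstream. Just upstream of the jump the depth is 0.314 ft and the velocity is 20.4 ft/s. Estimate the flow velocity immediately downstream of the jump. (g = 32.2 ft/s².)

Fr₁ = V₁/√(g·y₁) = 20.4/√(32.2×0.314) = 6.42.
By Bélanger, y₂/y₁ = ½[√(1 + 8Fr₁²) − 1] = ½[√330.3 − 1] = 8.59.
y₂ = 8.59 × 0.314 = 2.70 ft.
q = V₁·y₁ = 20.4 × 0.314 = 6.41 ft²/s.
V₂ = q/y₂ = 6.41/2.70 = 2.38 ft/s.

V₂ = 2.38 ft/s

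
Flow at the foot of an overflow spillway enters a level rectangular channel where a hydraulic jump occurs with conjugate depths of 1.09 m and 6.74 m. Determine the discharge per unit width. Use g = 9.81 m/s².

q = 16.8 m²/s

For a rectangular channel the momentum equation gives q² = ½·g·y₁·y₂·(y₁ + y₂) = ½×9.81×1.09×6.74×7.83 = 282.
q = √282 = 16.8 m²/s.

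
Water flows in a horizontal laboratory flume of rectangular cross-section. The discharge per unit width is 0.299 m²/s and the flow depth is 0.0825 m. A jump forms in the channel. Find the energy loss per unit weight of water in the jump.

V₁ = q/y₁ = 0.299/0.0825 = 3.62 m/s. Fr₁ = V₁/√(g·y₁) = 3.62/√(9.81×0.0825) = 4.03.
Bélanger equation: y₂/y₁ = ½[√(1 + 8Fr₁²) − 1] = ½[√130.8 − 1] = 5.22.
y₂ = 5.22 × 0.0825 = 0.431 m.
V₂ = q/y₂ = 0.299/0.431 = 0.694 m/s. E₁ = y₁ + V₁²/2g = 0.752 m; E₂ = y₂ + V₂²/2g = 0.455 m. ΔE = E₁ − E₂ = 0.297 m.

ΔE = 0.297 m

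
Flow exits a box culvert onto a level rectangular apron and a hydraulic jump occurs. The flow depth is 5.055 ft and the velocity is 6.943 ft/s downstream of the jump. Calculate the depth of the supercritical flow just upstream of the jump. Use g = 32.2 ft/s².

y₁ = 2.112 ft

Fr₂ = V₂/√(g·y₂) = 6.943/√(32.2×5.055) = 0.5442.
Since the conjugate-depth ratio holds either way, y₁/y₂ = ½[√(1 + 8Fr₂²) − 1] = ½[√3.3692 − 1] = 0.4178.
y₁ = 0.4178 × 5.055 = 2.112 ft.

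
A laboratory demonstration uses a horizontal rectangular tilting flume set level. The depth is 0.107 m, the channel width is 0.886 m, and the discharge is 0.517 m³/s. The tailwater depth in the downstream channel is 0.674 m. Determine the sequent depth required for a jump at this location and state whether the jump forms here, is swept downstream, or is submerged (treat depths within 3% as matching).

y₂ = 0.754 m; the jump is swept downstream

q = Q/b = 0.517/0.886 = 0.584 m²/s; V₁ = q/y₁ = 5.45 m/s. Fr₁ = V₁/√(g·y₁) = 5.32.
Conjugate-depth relation: y₂/y₁ = ½[√(1 + 8Fr₁²) − 1] = ½[√227.7 − 1] = 7.04.
y₂ = 7.04 × 0.107 = 0.754 m.
Tailwater y_tw = 0.674 m: y_tw < y₂, so the jump is swept downstream.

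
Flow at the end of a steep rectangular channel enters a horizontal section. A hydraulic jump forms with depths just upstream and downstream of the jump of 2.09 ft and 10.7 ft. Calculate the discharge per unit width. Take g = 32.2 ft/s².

For a rectangular channel the momentum equation gives q² = ½·g·y₁·y₂·(y₁ + y₂) = ½×32.2×2.09×10.7×12.8 = 4605.
q = √4605 = 67.9 ft²/s.

q = 67.9 ft²/s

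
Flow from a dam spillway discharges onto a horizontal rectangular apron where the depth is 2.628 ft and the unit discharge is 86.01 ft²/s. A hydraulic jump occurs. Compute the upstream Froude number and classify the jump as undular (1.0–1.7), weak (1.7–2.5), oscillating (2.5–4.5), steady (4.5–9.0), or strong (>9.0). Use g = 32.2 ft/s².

V₁ = q/y₁ = 86.01/2.628 = 32.73 ft/s. Fr₁ = V₁/√(g·y₁) = 32.73/√(32.2×2.628) = 3.558.
Fr₁ = 3.558 lies in the oscillating range.

Fr₁ = 3.558; oscillating jump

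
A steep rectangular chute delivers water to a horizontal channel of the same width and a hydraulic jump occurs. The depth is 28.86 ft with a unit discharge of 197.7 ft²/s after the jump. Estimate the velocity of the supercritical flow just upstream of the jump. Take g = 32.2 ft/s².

V₁ = 74.10 ft/s

V₂ = q/y₂ = 197.7/28.86 = 6.850 ft/s; Fr₂ = V₂/√(g·y₂) = 0.2247.
Since the conjugate-depth ratio holds either way, y₁/y₂ = ½[√(1 + 8Fr₂²) − 1] = ½[√1.4040 − 1] = 0.09245.
y₁ = 0.09245 × 28.86 = 2.668 ft.
V₁ = q/y₁ = 197.7/2.668 = 74.10 ft/s.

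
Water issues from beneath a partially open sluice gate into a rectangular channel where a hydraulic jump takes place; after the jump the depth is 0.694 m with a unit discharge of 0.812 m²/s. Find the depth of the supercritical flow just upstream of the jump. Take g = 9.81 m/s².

V₂ = q/y₂ = 0.812/0.694 = 1.17 m/s; Fr₂ = V₂/√(g·y₂) = 0.448.
The Bélanger relation is symmetric: y₁/y₂ = ½[√(1 + 8Fr₂²) − 1] = ½[√2.609 − 1] = 0.308.
y₁ = 0.308 × 0.694 = 0.213 m.

y₁ = 0.213 m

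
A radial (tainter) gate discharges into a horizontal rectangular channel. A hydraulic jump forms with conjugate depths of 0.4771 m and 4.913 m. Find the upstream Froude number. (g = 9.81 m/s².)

Fr₁ = 7.627

For a rectangular channel the momentum equation gives q² = ½·g·y₁·y₂·(y₁ + y₂) = ½×9.81×0.4771×4.913×5.390 = 61.97.
q = √61.97 = 7.872 m²/s.
V₁ = q/y₁ = 16.50 m/s; Fr₁ = V₁/√(g·y₁) = 7.627.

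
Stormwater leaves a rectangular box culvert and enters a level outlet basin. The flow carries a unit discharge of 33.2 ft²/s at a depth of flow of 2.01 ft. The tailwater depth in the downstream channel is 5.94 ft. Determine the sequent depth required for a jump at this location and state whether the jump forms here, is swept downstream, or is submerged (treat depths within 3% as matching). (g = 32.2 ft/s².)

V₁ = q/y₁ = 33.2/2.01 = 16.5 ft/s. Fr₁ = V₁/√(g·y₁) = 16.5/√(32.2×2.01) = 2.05.
Sequent-depth ratio: y₂/y₁ = ½[√(1 + 8Fr₁²) − 1] = ½[√34.72 − 1] = 2.45.
y₂ = 2.45 × 2.01 = 4.92 ft.
Tailwater y_tw = 5.94 ft: y_tw > y₂, so the jump is submerged.

y₂ = 4.92 ft; the jump is submerged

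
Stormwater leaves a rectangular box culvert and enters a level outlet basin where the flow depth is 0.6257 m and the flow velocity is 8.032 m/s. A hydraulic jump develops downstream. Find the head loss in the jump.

Fr₁ = V₁/√(g·y₁) = 8.032/√(9.81×0.6257) = 3.242.
Sequent-depth ratio: y₂/y₁ = ½[√(1 + 8Fr₁²) − 1] = ½[√85.082 − 1] = 4.112.
y₂ = 4.112 × 0.6257 = 2.573 m.
Head loss: ΔE = (y₂ − y₁)³/(4y₁y₂) = (2.573 − 0.6257)³/(4×0.6257×2.573) = 7.383/6.439 = 1.146 m.

ΔE = 1.146 m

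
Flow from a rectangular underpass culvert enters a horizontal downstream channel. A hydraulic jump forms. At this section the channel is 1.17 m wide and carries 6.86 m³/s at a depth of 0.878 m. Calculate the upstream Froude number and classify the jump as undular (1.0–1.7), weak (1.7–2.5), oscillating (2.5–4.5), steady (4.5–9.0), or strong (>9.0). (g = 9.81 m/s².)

Fr₁ = 2.28; weak jump

q = Q/b = 6.86/1.17 = 5.86 m²/s; V₁ = q/y₁ = 6.68 m/s. Fr₁ = V₁/√(g·y₁) = 2.28.
Fr₁ = 2.28 lies in the weak range.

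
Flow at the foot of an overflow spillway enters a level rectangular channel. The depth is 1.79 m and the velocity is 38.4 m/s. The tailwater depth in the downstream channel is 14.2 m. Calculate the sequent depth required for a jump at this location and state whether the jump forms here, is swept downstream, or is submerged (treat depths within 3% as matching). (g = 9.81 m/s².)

Fr₁ = V₁/√(g·y₁) = 38.4/√(9.81×1.79) = 9.16.
From the momentum equation for a rectangular channel, y₂/y₁ = ½[√(1 + 8Fr₁²) − 1] = ½[√672.8 − 1] = 12.5.
y₂ = 12.5 × 1.79 = 22.3 m.
Tailwater y_tw = 14.2 m: y_tw < y₂, so the jump is swept downstream.

y₂ = 22.3 m; the jump is swept downstream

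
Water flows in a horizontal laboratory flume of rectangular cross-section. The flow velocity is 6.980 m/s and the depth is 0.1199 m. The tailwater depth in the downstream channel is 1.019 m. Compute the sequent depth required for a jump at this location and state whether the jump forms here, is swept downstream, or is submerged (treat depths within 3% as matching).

Fr₁ = V₁/√(g·y₁) = 6.980/√(9.81×0.1199) = 6.436.
Sequent-depth ratio: y₂/y₁ = ½[√(1 + 8Fr₁²) − 1] = ½[√332.37 − 1] = 8.616.
y₂ = 8.616 × 0.1199 = 1.033 m.
Tailwater y_tw = 1.019 m: y_tw ≈ y₂, so the jump forms here.

y₂ = 1.033 m; the jump forms here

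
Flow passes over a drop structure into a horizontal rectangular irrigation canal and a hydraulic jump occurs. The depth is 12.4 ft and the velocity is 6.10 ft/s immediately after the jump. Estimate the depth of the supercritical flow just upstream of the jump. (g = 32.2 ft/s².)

y₁ = 1.99 ft

Fr₂ = V₂/√(g·y₂) = 6.10/√(32.2×12.4) = 0.305.
Applying the sequent-depth relation in reverse, y₁/y₂ = ½[√(1 + 8Fr₂²) − 1] = ½[√1.746 − 1] = 0.161.
y₁ = 0.161 × 12.4 = 1.99 ft.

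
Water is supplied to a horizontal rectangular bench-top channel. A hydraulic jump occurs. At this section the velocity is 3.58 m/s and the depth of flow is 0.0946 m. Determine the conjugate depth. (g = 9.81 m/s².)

Fr₁ = V₁/√(g·y₁) = 3.58/√(9.81×0.0946) = 3.72.
By Bélanger, y₂/y₁ = ½[√(1 + 8Fr₁²) − 1] = ½[√111.5 − 1] = 4.78.
y₂ = 4.78 × 0.0946 = 0.452 m.

y₂ = 0.452 m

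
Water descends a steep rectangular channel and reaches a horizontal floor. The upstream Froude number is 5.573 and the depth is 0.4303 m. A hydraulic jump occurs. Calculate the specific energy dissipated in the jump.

ΔE = 3.807 m

Fr₁ = 5.573 (given).
Sequent-depth ratio: y₂/y₁ = ½[√(1 + 8Fr₁²) − 1] = ½[√249.47 − 1] = 7.397.
y₂ = 7.397 × 0.4303 = 3.183 m.
V₁ = Fr₁·√(g·y₁) = 5.573×√(9.81×0.4303) = 11.45 m/s; q = V₁·y₁ = 4.927 m²/s. V₂ = q/y₂ = 4.927/3.183 = 1.548 m/s. E₁ = y₁ + V₁²/2g = 7.112 m; E₂ = y₂ + V₂²/2g = 3.305 m. ΔE = E₁ − E₂ = 3.807 m.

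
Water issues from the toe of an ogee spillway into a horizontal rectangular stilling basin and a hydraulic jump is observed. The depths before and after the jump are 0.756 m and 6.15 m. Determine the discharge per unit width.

For a rectangular channel the momentum equation gives q² = ½·g·y₁·y₂·(y₁ + y₂) = ½×9.81×0.756×6.15×6.91 = 157.
q = √157 = 12.5 m²/s.

q = 12.5 m²/s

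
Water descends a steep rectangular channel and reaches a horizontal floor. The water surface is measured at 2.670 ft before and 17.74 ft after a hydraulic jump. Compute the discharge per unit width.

For a rectangular channel the momentum equation gives q² = ½·g·y₁·y₂·(y₁ + y₂) = ½×32.2×2.670×17.74×20.41 = 15564.
q = √15564 = 124.8 ft²/s.

q = 124.8 ft²/s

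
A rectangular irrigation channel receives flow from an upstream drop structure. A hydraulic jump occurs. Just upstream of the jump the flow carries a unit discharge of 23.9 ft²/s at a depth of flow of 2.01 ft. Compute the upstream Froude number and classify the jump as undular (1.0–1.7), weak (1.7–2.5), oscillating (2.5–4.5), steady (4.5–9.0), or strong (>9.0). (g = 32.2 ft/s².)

V₁ = q/y₁ = 23.9/2.01 = 11.9 ft/s. Fr₁ = V₁/√(g·y₁) = 11.9/√(32.2×2.01) = 1.48.
Fr₁ = 1.48 lies in the undular range.

Fr₁ = 1.48; undular jump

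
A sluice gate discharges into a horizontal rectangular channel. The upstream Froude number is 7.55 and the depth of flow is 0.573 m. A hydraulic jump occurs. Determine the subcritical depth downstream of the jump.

y₂ = 5.84 m

Fr₁ = 7.55 (given).
Bélanger equation: y₂/y₁ = ½[√(1 + 8Fr₁²) − 1] = ½[√457.0 − 1] = 10.2.
y₂ = 10.2 × 0.573 = 5.84 m.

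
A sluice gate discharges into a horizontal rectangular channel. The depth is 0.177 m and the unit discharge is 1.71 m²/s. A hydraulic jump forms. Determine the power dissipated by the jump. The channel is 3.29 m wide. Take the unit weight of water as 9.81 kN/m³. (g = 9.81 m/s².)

V₁ = q/y₁ = 1.71/0.177 = 9.66 m/s. Fr₁ = V₁/√(g·y₁) = 9.66/√(9.81×0.177) = 7.33.
By Bélanger, y₂/y₁ = ½[√(1 + 8Fr₁²) − 1] = ½[√431.0 − 1] = 9.88.
y₂ = 9.88 × 0.177 = 1.75 m.
V₂ = q/y₂ = 1.71/1.75 = 0.978 m/s. E₁ = y₁ + V₁²/2g = 4.93 m; E₂ = y₂ + V₂²/2g = 1.80 m. ΔE = E₁ − E₂ = 3.14 m.
Q = q·b = 1.71 × 3.29 = 5.63 m³/s. P = γ·Q·ΔE = 9.81 × 5.63 × 3.14 = 173 kW.

P = 173 kW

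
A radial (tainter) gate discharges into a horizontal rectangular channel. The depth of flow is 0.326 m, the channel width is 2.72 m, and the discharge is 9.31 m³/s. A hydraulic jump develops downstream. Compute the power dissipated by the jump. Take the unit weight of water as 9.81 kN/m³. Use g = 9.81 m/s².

q = Q/b = 9.31/2.72 = 3.42 m²/s; V₁ = q/y₁ = 10.5 m/s. Fr₁ = V₁/√(g·y₁) = 5.87.
Sequent-depth ratio: y₂/y₁ = ½[√(1 + 8Fr₁²) − 1] = ½[√276.8 − 1] = 7.82.
y₂ = 7.82 × 0.326 = 2.55 m.
Head loss: ΔE = (y₂ − y₁)³/(4y₁y₂) = (2.55 − 0.326)³/(4×0.326×2.55) = 11.0/3.32 = 3.30 m.
P = γ·Q·ΔE = 9.81 × 9.31 × 3.30 = 302 kW.

P = 302 kW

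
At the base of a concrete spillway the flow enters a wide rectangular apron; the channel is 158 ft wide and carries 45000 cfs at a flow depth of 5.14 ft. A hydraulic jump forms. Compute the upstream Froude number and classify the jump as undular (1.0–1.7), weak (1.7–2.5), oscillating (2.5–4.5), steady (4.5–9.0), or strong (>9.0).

q = Q/b = 45000/158 = 285 ft²/s; V₁ = q/y₁ = 55.4 ft/s. Fr₁ = V₁/√(g·y₁) = 4.31.
Fr₁ = 4.31 lies in the oscillating range.

Fr₁ = 4.31; oscillating jump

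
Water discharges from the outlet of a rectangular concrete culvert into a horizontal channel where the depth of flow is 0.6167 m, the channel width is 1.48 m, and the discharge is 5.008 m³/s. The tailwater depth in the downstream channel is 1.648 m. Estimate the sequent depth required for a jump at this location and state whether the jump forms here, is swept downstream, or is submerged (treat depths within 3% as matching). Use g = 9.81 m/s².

q = Q/b = 5.008/1.48 = 3.384 m²/s; V₁ = q/y₁ = 5.487 m/s. Fr₁ = V₁/√(g·y₁) = 2.231.
From the momentum equation for a rectangular channel, y₂/y₁ = ½[√(1 + 8Fr₁²) − 1] = ½[√40.811 − 1] = 2.694.
y₂ = 2.694 × 0.6167 = 1.662 m.
Tailwater y_tw = 1.648 m: y_tw ≈ y₂, so the jump forms here.

y₂ = 1.662 m; the jump forms here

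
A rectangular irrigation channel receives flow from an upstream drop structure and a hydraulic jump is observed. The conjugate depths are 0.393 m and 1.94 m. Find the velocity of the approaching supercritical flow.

For a rectangular channel the momentum equation gives q² = ½·g·y₁·y₂·(y₁ + y₂) = ½×9.81×0.393×1.94×2.33 = 8.72.
q = √8.72 = 2.95 m²/s.
V₁ = q/y₁ = 2.95/0.393 = 7.52 m/s.

V₁ = 7.52 m/s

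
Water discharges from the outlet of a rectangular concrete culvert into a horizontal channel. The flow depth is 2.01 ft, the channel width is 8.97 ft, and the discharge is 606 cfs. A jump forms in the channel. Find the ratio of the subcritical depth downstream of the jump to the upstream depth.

y₂/y₁ = 5.43

q = Q/b = 606/8.97 = 67.6 ft²/s; V₁ = q/y₁ = 33.6 ft/s. Fr₁ = V₁/√(g·y₁) = 4.18.
By Bélanger, y₂/y₁ = ½[√(1 + 8Fr₁²) − 1] = ½[√140.6 − 1] = 5.43.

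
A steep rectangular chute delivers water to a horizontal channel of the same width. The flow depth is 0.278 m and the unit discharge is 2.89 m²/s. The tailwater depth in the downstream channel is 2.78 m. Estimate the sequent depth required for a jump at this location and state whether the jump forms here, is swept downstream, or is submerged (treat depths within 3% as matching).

y₂ = 2.34 m; the jump is submerged

V₁ = q/y₁ = 2.89/0.278 = 10.4 m/s. Fr₁ = V₁/√(g·y₁) = 10.4/√(9.81×0.278) = 6.30.
Conjugate-depth relation: y₂/y₁ = ½[√(1 + 8Fr₁²) − 1] = ½[√318.0 − 1] = 8.42.
y₂ = 8.42 × 0.278 = 2.34 m.
Tailwater y_tw = 2.78 m: y_tw > y₂, so the jump is submerged.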